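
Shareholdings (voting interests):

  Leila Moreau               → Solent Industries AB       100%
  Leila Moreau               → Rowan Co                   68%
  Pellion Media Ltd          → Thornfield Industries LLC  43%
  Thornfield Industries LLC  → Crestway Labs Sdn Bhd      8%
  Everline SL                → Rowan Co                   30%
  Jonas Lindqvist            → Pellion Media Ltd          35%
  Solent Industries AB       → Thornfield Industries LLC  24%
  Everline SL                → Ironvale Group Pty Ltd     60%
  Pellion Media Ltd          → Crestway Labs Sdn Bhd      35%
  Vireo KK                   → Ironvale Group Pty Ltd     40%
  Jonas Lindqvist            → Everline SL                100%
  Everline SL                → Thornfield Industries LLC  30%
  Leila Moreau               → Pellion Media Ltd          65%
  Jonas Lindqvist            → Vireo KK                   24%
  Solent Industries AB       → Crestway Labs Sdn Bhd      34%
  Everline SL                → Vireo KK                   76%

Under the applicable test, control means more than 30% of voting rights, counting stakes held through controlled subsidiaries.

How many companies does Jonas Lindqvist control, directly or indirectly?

6

Jonas holds 35% of Pellion, so Jonas controls Pellion.
Jonas holds 100% of Everline, so Jonas controls Everline.
Everline and Jonas together hold 76% + 24% = 100% of Vireo, so Jonas controls Vireo.
Everline and Pellion together hold 30% + 43% = 73% of Thornfield, so Jonas controls Thornfield.
Thornfield and Pellion together hold 8% + 35% = 43% of Crestway, so Jonas controls Crestway.
Vireo and Everline together hold 40% + 60% = 100% of Ironvale, so Jonas controls Ironvale.
No other company's threshold is met.
Jonas controls 6 companies.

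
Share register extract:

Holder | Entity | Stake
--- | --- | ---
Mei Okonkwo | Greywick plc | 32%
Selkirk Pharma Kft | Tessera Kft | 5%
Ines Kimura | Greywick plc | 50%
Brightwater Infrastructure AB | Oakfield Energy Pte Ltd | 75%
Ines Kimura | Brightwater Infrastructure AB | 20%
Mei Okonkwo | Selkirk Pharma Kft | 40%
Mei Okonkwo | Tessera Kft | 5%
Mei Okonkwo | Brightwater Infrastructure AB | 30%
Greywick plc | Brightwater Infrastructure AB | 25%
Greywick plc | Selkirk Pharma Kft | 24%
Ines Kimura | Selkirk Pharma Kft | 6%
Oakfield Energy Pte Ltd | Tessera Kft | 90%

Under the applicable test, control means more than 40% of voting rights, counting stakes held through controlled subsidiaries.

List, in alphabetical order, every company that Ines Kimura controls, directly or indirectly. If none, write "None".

Ines holds 50% of Greywick, so Ines controls Greywick.
Greywick and Ines together hold 25% + 20% = 45% of Brightwater, so Ines controls Brightwater.
Brightwater holds 75% of Oakfield, so Ines controls Oakfield.
Oakfield holds 90% of Tessera, so Ines controls Tessera.
No other company's threshold is met.

Brightwater Infrastructure AB, Greywick plc, Oakfield Energy Pte Ltd, Tessera Kft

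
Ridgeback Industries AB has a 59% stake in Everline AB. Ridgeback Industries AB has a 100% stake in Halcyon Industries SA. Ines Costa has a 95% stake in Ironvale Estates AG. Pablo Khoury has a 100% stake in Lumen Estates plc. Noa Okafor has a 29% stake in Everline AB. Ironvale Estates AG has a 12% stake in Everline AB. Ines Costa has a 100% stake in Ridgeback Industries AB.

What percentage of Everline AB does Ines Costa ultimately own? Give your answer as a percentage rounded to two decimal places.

Ines reaches Everline along 2 paths.
Via Ironvale: 95% × 12% = 11.4%.
Via Ridgeback: 100% × 59% = 59%.
Total: 11.4% + 59% = 70.4%.
Rounded: 70.40%.

70.40%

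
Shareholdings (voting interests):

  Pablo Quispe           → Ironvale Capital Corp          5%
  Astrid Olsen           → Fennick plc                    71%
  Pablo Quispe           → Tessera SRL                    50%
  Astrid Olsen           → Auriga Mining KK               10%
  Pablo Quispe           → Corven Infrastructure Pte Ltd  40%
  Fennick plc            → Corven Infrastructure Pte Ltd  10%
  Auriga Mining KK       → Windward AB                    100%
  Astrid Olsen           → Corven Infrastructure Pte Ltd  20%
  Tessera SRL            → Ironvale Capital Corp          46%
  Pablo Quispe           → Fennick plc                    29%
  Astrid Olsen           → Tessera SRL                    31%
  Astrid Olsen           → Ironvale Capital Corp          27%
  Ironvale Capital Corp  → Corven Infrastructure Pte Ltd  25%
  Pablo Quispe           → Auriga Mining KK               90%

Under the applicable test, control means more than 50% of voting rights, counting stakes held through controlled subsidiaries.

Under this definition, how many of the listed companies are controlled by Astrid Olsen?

1

Astrid holds 71% of Fennick, so Astrid controls Fennick.
No other company's threshold is met.
Astrid controls 1 company.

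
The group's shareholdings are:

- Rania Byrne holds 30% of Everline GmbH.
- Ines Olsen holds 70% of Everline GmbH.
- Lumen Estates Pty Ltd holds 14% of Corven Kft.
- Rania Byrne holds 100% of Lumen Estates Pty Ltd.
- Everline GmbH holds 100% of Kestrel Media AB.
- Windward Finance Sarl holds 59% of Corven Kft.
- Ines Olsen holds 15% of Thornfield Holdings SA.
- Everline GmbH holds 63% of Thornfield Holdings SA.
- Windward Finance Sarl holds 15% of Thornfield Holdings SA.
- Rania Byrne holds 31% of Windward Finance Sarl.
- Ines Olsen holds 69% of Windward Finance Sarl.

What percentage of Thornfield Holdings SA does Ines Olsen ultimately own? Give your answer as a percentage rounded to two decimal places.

69.45%

Ines reaches Thornfield along 3 paths.
Via Windward: 69% × 15% = 10.35%.
Via Everline: 70% × 63% = 44.1%.
Direct stake: 15% = 15%.
Total: 10.35% + 44.1% + 15% = 69.45%.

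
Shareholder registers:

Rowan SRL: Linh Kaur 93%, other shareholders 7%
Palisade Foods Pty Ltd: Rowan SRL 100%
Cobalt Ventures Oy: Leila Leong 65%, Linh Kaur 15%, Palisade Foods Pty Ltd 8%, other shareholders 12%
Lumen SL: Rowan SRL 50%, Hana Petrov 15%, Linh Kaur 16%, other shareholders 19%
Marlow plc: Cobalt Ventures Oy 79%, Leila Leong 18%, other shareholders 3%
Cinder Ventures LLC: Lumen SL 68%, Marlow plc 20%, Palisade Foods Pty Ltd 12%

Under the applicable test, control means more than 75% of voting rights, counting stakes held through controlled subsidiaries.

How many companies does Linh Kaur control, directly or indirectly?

2

Linh holds 93% of Rowan, so Linh controls Rowan.
Rowan holds 100% of Palisade, so Linh controls Palisade.
No other company's threshold is met.
Linh controls 2 companies.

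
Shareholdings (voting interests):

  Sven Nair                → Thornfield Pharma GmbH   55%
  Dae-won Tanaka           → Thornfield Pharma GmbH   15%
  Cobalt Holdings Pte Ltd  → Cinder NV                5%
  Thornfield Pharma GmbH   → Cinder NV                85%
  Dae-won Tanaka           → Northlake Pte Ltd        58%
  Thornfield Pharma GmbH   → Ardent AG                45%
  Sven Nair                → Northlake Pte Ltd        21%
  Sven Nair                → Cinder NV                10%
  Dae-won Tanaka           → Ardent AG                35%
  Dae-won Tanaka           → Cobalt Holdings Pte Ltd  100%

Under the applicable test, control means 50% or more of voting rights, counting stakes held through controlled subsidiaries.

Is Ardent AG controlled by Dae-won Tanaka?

No

Dae-won holds 100% of Cobalt, so Dae-won controls Cobalt.
Dae-won holds 58% of Northlake, so Dae-won controls Northlake.
In Ardent, Dae-won's side holds only 35%, not ≥ 50%.
So Dae-won does not control Ardent.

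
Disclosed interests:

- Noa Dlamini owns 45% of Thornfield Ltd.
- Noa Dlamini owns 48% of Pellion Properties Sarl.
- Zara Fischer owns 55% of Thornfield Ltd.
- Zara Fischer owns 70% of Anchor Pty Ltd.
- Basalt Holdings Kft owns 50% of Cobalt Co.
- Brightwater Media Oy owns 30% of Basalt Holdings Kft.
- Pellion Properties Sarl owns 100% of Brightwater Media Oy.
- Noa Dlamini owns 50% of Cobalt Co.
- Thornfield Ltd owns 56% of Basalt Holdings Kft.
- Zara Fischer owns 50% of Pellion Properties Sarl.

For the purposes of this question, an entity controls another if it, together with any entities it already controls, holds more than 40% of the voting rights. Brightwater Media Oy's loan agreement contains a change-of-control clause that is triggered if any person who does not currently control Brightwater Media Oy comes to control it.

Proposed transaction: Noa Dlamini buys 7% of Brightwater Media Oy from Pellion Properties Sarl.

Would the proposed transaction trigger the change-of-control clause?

No

The purchase adds only to Noa's holdings (Pellion's stake shrinks), so Noa is the only person who could newly come to control Brightwater.
Noa holds 48% of Pellion, so Noa controls Pellion.
Pellion holds 100% of Brightwater, so Noa controls Brightwater.
So Noa already controls Brightwater before the transaction.
After the purchase, Noa holds 7% of Brightwater directly, and Pellion's stake falls to 93%.
Noa controlled Brightwater already, so this is not a new person acquiring control; every other person's position is unchanged or reduced.
No new person acquires control, so the clause is not triggered.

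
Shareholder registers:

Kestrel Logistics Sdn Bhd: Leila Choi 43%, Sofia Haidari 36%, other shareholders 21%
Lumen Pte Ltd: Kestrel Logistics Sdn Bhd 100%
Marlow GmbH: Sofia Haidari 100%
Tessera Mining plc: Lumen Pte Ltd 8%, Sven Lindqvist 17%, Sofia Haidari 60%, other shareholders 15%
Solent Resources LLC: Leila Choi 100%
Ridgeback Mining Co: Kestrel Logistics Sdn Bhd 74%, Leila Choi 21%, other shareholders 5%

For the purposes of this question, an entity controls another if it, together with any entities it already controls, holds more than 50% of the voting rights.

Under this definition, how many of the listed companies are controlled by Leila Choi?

1

Leila holds 100% of Solent, so Leila controls Solent.
No other company's threshold is met.
Leila controls 1 company.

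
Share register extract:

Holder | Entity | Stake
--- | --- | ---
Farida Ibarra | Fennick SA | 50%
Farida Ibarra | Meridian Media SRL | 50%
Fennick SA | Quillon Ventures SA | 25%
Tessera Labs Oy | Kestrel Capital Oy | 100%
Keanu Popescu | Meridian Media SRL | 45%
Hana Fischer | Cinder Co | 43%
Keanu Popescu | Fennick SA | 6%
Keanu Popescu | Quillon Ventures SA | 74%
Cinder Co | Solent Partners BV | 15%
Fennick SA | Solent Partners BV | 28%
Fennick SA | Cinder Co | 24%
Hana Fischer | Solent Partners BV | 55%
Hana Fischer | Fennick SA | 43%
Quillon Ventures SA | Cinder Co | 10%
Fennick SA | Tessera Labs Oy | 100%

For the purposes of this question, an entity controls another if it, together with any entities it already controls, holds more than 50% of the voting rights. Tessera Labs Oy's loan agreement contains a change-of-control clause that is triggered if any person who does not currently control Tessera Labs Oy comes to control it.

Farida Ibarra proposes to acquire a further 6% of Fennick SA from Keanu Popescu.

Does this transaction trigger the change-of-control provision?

Yes

The purchase adds only to Farida's holdings (Keanu's stake shrinks), so Farida is the only person who could newly come to control Tessera.
Farida's largest direct stake is 50% in Fennick, which does not meet the threshold, so Farida controls no company.
Neither Farida nor any entity Farida controls holds any voting interest in Tessera.
So before the transaction, Farida does not control Tessera.
After the purchase, Farida's direct stake in Fennick rises to 50% + 6% = 56%, and Keanu's stake falls to 0%.
Farida holds 56% of Fennick, so Farida controls Fennick.
Fennick holds 100% of Tessera, so Farida controls Tessera.
Farida did not control Tessera before and does after, so the clause is triggered.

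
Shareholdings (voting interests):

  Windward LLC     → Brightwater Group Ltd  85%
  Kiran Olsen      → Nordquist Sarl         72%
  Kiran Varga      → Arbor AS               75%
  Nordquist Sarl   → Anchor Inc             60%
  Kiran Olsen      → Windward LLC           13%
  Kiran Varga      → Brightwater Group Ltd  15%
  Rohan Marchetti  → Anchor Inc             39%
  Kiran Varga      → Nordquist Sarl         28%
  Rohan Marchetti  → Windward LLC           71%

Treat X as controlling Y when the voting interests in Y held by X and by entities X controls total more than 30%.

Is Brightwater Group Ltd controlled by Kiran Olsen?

No

Kiran Olsen holds 72% of Nordquist, so Kiran Olsen controls Nordquist.
Nordquist holds 60% of Anchor, so Kiran Olsen controls Anchor.
Neither Kiran Olsen nor any entity Kiran Olsen controls holds any voting interest in Brightwater.
So Kiran Olsen does not control Brightwater.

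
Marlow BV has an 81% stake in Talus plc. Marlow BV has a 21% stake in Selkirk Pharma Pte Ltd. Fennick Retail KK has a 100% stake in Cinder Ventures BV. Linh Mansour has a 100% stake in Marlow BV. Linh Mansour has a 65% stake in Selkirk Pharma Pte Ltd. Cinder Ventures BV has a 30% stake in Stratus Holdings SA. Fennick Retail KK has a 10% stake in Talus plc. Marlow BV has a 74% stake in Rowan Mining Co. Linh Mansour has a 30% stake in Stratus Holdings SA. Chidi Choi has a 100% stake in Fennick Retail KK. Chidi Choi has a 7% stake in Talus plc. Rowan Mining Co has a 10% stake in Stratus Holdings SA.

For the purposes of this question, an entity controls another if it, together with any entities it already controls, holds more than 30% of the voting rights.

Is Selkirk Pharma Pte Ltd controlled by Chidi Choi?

No

Chidi holds 100% of Fennick, so Chidi controls Fennick.
Fennick holds 100% of Cinder, so Chidi controls Cinder.
Neither Chidi nor any entity Chidi controls holds any voting interest in Selkirk.
So Chidi does not control Selkirk.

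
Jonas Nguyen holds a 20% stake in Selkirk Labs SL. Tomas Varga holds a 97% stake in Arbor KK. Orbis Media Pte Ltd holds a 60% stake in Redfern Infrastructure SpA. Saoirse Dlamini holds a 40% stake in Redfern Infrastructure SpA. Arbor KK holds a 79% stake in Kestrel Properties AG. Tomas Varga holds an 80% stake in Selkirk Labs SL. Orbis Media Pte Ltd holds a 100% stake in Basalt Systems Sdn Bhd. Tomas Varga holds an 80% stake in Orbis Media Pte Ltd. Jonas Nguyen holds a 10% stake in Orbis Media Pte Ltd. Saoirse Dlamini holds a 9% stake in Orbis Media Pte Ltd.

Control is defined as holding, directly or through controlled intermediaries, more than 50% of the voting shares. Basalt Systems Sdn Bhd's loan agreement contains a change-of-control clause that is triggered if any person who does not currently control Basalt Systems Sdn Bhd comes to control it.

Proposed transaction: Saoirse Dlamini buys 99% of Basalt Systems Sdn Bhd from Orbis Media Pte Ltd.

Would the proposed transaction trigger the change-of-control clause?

Yes

The purchase adds only to Saoirse's holdings (Orbis's stake shrinks), so Saoirse is the only person who could newly come to control Basalt.
Saoirse's largest direct stake is 40% in Redfern, which does not meet the threshold, so Saoirse controls no company.
Neither Saoirse nor any entity Saoirse controls holds any voting interest in Basalt.
So before the transaction, Saoirse does not control Basalt.
After the purchase, Saoirse holds 99% of Basalt directly, and Orbis's stake falls to 1%.
Saoirse holds 99% of Basalt, so Saoirse controls Basalt.
Saoirse did not control Basalt before and does after, so the clause is triggered.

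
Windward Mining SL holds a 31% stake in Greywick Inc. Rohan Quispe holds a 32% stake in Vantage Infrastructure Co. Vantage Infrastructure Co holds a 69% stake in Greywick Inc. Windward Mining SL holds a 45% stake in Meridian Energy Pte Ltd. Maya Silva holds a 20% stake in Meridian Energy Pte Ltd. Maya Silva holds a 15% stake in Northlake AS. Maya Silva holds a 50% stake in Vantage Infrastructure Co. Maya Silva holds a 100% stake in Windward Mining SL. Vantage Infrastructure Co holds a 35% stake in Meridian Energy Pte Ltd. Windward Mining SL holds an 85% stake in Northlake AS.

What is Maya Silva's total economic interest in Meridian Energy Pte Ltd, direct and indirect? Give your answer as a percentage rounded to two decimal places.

82.50%

Maya reaches Meridian along 3 paths.
Via Vantage: 50% × 35% = 17.5%.
Direct stake: 20% = 20%.
Via Windward: 100% × 45% = 45%.
Total: 17.5% + 20% + 45% = 82.5%.
Rounded: 82.50%.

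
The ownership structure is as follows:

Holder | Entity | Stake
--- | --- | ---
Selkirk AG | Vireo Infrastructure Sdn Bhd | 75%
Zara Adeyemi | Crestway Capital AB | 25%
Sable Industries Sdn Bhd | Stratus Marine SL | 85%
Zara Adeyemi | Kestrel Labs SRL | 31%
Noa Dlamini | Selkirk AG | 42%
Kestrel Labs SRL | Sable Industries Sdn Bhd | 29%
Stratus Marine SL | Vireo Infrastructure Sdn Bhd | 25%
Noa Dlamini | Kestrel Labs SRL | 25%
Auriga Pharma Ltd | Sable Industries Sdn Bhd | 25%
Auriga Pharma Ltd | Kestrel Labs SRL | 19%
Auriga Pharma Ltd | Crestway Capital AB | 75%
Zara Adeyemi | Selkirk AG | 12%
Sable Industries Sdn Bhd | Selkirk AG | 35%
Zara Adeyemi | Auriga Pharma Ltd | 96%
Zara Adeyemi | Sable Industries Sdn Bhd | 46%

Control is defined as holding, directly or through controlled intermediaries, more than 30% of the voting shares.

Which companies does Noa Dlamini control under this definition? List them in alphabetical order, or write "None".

Selkirk AG, Vireo Infrastructure Sdn Bhd

Noa holds 42% of Selkirk, so Noa controls Selkirk.
Selkirk holds 75% of Vireo, so Noa controls Vireo.
No other company's threshold is met.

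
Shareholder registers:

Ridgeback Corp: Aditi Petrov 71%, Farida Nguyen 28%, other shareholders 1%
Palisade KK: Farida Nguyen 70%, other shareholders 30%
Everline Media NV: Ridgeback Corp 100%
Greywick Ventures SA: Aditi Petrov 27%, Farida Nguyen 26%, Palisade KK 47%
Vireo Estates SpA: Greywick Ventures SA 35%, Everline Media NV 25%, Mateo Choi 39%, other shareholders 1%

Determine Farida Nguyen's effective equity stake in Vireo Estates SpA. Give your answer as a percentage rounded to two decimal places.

27.62%

Farida reaches Vireo along 3 paths.
Via Greywick: 26% × 35% = 9.1%.
Via Palisade → Greywick: 70% × 47% × 35% = 11.515%.
Via Ridgeback → Everline: 28% × 100% × 25% = 7%.
Total: 9.1% + 11.515% + 7% = 27.615%.
Rounded: 27.62%.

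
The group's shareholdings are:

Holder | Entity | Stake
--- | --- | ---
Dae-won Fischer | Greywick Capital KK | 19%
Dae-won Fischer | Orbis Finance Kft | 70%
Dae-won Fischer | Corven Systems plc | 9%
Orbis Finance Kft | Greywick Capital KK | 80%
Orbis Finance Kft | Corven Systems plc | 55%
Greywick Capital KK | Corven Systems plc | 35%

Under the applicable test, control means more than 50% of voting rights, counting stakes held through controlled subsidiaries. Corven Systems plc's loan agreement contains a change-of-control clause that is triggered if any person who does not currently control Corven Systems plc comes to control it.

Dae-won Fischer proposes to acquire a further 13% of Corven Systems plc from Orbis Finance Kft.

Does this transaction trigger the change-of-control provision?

The purchase adds only to Dae-won's holdings (Orbis's stake shrinks), so Dae-won is the only person who could newly come to control Corven.
Dae-won holds 70% of Orbis, so Dae-won controls Orbis.
Orbis and Dae-won together hold 80% + 19% = 99% of Greywick, so Dae-won controls Greywick.
Orbis and Greywick and Dae-won together hold 55% + 35% + 9% = 99% of Corven, so Dae-won controls Corven.
So Dae-won already controls Corven before the transaction.
After the purchase, Dae-won's direct stake in Corven rises to 9% + 13% = 22%, and Orbis's stake falls to 42%.
Dae-won controlled Corven already, so this is not a new person acquiring control; every other person's position is unchanged or reduced.
No new person acquires control, so the clause is not triggered.

No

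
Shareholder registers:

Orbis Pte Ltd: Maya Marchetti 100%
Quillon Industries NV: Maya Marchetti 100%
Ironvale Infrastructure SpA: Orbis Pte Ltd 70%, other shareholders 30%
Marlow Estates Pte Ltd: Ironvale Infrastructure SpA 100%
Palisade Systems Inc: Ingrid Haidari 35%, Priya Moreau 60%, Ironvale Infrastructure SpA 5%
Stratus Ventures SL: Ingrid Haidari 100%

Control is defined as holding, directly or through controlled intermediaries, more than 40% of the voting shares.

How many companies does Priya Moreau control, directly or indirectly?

Priya holds 60% of Palisade, so Priya controls Palisade.
No other company's threshold is met.
Priya controls 1 company.

1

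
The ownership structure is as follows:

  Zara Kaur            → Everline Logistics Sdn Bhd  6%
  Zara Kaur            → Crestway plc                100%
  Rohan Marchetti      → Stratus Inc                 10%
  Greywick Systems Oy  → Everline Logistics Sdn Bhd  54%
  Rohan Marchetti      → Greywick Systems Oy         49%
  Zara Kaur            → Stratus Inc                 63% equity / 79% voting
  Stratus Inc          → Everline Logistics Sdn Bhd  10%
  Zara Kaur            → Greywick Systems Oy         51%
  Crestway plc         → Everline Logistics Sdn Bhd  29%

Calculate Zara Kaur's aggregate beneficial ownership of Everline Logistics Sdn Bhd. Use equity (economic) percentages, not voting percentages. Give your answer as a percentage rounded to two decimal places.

Zara reaches Everline along 4 paths.
Direct stake: 6% = 6%.
Via Stratus: 63% × 10% = 6.3%.
Via Greywick: 51% × 54% = 27.54%.
Via Crestway: 100% × 29% = 29%.
Total: 6% + 6.3% + 27.54% + 29% = 68.84%.

68.84%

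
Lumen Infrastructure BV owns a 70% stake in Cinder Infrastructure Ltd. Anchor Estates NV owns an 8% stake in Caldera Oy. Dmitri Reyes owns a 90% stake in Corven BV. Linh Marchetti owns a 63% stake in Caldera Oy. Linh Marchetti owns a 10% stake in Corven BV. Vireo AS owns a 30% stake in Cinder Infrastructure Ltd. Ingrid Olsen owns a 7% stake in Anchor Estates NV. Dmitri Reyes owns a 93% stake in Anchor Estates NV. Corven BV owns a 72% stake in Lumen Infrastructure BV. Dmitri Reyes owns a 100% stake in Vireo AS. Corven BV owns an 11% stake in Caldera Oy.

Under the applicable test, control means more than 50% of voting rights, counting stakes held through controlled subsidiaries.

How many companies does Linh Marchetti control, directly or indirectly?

1

Linh holds 63% of Caldera, so Linh controls Caldera.
No other company's threshold is met.
Linh controls 1 company.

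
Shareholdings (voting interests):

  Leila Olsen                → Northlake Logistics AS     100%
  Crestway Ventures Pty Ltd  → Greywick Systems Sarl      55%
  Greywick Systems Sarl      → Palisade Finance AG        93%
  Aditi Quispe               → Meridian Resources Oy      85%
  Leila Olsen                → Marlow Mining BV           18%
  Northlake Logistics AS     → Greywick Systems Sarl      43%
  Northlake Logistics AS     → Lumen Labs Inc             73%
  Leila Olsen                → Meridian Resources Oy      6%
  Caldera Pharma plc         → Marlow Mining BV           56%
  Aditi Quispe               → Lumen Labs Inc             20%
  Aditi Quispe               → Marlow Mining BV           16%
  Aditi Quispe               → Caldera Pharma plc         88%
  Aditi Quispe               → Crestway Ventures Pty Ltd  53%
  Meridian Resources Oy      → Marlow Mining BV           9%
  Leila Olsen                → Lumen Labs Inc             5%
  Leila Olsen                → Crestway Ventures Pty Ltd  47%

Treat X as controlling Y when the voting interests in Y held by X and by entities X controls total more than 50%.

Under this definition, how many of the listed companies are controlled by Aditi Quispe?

Aditi holds 85% of Meridian, so Aditi controls Meridian.
Aditi holds 53% of Crestway, so Aditi controls Crestway.
Aditi holds 88% of Caldera, so Aditi controls Caldera.
Crestway holds 55% of Greywick, so Aditi controls Greywick.
Greywick holds 93% of Palisade, so Aditi controls Palisade.
Meridian and Caldera and Aditi together hold 9% + 56% + 16% = 81% of Marlow, so Aditi controls Marlow.
No other company's threshold is met.
Aditi controls 6 companies.

6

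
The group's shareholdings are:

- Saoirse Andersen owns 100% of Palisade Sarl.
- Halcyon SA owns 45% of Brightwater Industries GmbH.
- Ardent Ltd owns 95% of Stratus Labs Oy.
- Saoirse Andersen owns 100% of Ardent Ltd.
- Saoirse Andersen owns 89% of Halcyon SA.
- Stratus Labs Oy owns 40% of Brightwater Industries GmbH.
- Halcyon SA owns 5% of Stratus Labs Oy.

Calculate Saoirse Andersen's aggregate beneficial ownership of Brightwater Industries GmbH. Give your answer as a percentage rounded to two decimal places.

Saoirse reaches Brightwater along 3 paths.
Via Halcyon → Stratus: 89% × 5% × 40% = 1.78%.
Via Ardent → Stratus: 100% × 95% × 40% = 38%.
Via Halcyon: 89% × 45% = 40.05%.
Total: 1.78% + 38% + 40.05% = 79.83%.

79.83%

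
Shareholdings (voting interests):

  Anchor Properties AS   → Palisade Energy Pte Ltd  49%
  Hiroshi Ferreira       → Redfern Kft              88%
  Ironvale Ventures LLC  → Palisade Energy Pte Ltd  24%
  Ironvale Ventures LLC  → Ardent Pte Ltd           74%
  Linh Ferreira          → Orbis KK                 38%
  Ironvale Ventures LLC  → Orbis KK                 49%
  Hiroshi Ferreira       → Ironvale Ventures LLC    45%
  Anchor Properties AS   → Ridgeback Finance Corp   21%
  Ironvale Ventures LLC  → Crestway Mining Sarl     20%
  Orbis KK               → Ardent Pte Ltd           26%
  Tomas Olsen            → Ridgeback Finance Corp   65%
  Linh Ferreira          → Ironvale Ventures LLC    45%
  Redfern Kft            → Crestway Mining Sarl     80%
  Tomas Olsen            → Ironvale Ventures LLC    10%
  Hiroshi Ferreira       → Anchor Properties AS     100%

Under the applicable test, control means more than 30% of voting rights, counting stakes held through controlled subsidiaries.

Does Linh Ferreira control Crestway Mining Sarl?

No

Linh holds 45% of Ironvale, so Linh controls Ironvale.
Linh and Ironvale together hold 38% + 49% = 87% of Orbis, so Linh controls Orbis.
Orbis and Ironvale together hold 26% + 74% = 100% of Ardent, so Linh controls Ardent.
In Crestway, Linh's side holds only 20%, not > 30%.
So Linh does not control Crestway.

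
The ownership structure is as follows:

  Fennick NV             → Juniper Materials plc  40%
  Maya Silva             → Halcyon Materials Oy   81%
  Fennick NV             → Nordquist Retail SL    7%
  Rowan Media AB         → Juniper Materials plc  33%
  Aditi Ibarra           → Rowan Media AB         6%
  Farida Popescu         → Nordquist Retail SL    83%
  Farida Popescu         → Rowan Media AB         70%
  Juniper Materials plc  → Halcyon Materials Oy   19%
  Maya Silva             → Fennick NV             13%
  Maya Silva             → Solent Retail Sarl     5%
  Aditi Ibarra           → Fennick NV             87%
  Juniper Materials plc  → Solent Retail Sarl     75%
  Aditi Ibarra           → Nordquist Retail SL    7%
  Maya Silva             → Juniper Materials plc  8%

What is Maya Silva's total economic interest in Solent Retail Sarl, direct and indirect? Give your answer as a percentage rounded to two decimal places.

14.90%

Maya reaches Solent along 3 paths.
Via Fennick → Juniper: 13% × 40% × 75% = 3.9%.
Via Juniper: 8% × 75% = 6%.
Direct stake: 5% = 5%.
Total: 3.9% + 6% + 5% = 14.9%.
Rounded: 14.90%.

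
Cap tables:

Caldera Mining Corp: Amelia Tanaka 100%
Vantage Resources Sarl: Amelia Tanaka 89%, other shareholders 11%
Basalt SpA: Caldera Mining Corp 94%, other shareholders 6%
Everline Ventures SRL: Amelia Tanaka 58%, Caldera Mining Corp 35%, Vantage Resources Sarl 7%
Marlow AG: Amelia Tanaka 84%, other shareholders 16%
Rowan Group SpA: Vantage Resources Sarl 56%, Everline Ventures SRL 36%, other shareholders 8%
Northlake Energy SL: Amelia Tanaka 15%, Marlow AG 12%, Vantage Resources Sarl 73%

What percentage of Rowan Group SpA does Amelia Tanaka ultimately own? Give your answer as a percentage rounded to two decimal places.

Amelia reaches Rowan along 4 paths.
Via Vantage: 89% × 56% = 49.84%.
Via Everline: 58% × 36% = 20.88%.
Via Caldera → Everline: 100% × 35% × 36% = 12.6%.
Via Vantage → Everline: 89% × 7% × 36% = 2.2428%.
Total: 49.84% + 20.88% + 12.6% + 2.2428% = 85.5628%.
Rounded: 85.56%.

85.56%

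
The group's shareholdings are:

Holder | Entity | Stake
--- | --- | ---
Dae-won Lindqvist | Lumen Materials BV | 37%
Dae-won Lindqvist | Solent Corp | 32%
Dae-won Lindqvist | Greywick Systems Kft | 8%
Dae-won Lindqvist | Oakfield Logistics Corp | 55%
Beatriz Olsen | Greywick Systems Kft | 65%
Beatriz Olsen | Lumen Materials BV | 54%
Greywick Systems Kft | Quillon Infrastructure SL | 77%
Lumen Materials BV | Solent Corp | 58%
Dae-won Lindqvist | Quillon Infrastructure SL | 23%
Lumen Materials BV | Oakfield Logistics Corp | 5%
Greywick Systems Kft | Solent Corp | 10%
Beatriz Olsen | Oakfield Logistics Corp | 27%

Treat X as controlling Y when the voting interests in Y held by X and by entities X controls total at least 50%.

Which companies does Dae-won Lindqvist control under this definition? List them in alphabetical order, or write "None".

Dae-won holds 55% of Oakfield, so Dae-won controls Oakfield.
No other company's threshold is met.

Oakfield Logistics Corp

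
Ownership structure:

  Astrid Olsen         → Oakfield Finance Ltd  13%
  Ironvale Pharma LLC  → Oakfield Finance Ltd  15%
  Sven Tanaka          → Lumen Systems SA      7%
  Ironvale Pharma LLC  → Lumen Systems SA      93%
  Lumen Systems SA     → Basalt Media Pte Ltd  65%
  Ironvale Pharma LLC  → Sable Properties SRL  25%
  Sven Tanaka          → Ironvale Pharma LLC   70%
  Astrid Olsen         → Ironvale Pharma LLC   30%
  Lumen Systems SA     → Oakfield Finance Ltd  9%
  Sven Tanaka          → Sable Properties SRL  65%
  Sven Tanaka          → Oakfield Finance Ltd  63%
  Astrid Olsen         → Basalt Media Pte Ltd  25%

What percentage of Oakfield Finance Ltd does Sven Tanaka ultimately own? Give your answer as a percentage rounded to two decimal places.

Sven reaches Oakfield along 4 paths.
Via Ironvale: 70% × 15% = 10.5%.
Direct stake: 63% = 63%.
Via Lumen: 7% × 9% = 0.63%.
Via Ironvale → Lumen: 70% × 93% × 9% = 5.859%.
Total: 10.5% + 63% + 0.63% + 5.859% = 79.989%.
Rounded: 79.99%.

79.99%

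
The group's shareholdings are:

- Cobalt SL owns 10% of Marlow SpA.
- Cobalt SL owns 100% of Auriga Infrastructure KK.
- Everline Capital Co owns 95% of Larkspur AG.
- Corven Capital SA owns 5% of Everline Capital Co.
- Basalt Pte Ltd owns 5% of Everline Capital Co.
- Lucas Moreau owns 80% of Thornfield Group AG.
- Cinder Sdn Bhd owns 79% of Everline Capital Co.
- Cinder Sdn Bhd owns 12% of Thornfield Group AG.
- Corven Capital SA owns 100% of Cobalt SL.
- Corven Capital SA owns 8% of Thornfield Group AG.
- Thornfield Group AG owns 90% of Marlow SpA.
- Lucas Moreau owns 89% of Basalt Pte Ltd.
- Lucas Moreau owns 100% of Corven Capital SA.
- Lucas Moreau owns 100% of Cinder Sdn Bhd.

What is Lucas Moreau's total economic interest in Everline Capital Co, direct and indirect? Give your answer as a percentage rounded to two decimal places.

88.45%

Lucas reaches Everline along 3 paths.
Via Corven: 100% × 5% = 5%.
Via Basalt: 89% × 5% = 4.45%.
Via Cinder: 100% × 79% = 79%.
Total: 5% + 4.45% + 79% = 88.45%.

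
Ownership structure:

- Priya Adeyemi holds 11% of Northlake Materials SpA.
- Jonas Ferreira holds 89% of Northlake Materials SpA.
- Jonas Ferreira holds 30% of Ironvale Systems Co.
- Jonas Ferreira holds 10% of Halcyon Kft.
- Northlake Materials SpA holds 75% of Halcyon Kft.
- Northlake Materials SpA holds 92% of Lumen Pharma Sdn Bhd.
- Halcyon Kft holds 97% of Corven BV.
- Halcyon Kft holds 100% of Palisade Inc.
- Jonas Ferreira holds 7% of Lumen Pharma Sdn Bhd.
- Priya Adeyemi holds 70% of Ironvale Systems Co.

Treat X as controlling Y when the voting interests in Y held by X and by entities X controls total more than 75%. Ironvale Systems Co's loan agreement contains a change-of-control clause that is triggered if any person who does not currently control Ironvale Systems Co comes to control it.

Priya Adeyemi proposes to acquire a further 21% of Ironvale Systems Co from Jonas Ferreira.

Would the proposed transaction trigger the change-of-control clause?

The purchase adds only to Priya's holdings (Jonas's stake shrinks), so Priya is the only person who could newly come to control Ironvale.
Priya's largest direct stake is 70% in Ironvale, which does not meet the threshold, so Priya controls no company.
In Ironvale, Priya's side holds only 70%, not > 75%.
So before the transaction, Priya does not control Ironvale.
After the purchase, Priya's direct stake in Ironvale rises to 70% + 21% = 91%, and Jonas's stake falls to 9%.
Priya holds 91% of Ironvale, so Priya controls Ironvale.
Priya did not control Ironvale before and does after, so the clause is triggered.

Yes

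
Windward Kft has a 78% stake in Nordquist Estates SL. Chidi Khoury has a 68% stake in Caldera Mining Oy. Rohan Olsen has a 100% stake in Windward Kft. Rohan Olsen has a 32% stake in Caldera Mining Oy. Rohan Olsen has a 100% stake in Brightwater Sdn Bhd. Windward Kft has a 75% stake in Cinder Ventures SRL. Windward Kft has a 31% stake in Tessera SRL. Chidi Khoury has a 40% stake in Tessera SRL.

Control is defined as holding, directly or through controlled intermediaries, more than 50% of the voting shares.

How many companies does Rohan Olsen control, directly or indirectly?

Rohan holds 100% of Windward, so Rohan controls Windward.
Windward holds 78% of Nordquist, so Rohan controls Nordquist.
Rohan holds 100% of Brightwater, so Rohan controls Brightwater.
Windward holds 75% of Cinder, so Rohan controls Cinder.
No other company's threshold is met.
Rohan controls 4 companies.

4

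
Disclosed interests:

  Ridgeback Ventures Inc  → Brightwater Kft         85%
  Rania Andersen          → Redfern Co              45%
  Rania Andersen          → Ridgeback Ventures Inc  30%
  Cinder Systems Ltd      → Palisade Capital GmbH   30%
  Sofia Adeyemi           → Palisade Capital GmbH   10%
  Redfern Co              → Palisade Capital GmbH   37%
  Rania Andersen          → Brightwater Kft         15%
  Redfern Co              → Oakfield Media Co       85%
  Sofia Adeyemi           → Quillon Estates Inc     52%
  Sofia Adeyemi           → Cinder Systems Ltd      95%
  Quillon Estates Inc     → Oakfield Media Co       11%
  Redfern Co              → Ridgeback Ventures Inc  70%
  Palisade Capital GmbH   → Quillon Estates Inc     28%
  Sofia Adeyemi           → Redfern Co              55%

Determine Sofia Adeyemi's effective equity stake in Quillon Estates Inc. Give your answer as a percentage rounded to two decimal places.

Sofia reaches Quillon along 4 paths.
Via Palisade: 10% × 28% = 2.8%.
Via Cinder → Palisade: 95% × 30% × 28% = 7.98%.
Via Redfern → Palisade: 55% × 37% × 28% = 5.698%.
Direct stake: 52% = 52%.
Total: 2.8% + 7.98% + 5.698% + 52% = 68.478%.
Rounded: 68.48%.

68.48%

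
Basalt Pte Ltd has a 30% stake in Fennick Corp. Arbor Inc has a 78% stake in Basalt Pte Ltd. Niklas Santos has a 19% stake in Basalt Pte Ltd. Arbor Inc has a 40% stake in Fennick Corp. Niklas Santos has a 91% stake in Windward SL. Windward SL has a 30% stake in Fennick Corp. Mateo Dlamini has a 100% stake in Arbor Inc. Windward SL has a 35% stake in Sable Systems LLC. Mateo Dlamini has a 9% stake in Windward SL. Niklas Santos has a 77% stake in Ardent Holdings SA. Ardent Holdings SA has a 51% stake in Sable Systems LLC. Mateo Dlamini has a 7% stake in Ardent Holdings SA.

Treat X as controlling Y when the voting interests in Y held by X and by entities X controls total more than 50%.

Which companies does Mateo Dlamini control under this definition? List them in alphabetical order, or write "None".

Arbor Inc, Basalt Pte Ltd, Fennick Corp

Mateo holds 100% of Arbor, so Mateo controls Arbor.
Arbor holds 78% of Basalt, so Mateo controls Basalt.
Arbor and Basalt together hold 40% + 30% = 70% of Fennick, so Mateo controls Fennick.
No other company's threshold is met.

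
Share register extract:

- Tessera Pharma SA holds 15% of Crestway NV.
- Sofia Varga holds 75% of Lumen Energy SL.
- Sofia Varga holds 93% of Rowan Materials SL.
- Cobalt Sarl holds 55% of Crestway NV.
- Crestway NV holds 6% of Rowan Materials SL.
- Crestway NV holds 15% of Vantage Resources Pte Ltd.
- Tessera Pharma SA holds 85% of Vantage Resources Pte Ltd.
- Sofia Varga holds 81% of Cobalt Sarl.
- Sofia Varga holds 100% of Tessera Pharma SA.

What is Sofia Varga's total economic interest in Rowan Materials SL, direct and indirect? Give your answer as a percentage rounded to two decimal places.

Sofia reaches Rowan along 3 paths.
Direct stake: 93% = 93%.
Via Cobalt → Crestway: 81% × 55% × 6% = 2.673%.
Via Tessera → Crestway: 100% × 15% × 6% = 0.9%.
Total: 93% + 2.673% + 0.9% = 96.573%.
Rounded: 96.57%.

96.57%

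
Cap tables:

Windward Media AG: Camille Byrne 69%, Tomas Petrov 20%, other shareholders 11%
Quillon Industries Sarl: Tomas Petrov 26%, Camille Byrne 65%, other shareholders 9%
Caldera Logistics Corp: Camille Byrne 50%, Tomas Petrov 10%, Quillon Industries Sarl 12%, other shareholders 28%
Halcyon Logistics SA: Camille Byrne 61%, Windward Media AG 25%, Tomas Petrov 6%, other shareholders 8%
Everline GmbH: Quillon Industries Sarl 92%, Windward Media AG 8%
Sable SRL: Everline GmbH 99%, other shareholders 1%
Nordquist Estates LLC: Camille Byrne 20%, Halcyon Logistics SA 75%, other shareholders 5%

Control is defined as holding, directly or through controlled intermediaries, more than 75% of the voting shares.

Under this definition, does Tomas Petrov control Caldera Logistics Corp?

Tomas's largest direct stake is 26% in Quillon, which does not meet the threshold, so Tomas controls no company.
In Caldera, Tomas's side holds only 10%, not > 75%.
So Tomas does not control Caldera.

No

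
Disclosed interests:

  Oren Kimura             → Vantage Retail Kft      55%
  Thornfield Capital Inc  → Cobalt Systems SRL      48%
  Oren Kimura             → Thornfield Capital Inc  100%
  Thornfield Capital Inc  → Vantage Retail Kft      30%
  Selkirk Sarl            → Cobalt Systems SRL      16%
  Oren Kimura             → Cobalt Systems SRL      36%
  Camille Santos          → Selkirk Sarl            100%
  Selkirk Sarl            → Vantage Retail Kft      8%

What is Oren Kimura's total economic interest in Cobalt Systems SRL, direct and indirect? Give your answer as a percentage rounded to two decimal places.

84.00%

Oren reaches Cobalt along 2 paths.
Via Thornfield: 100% × 48% = 48%.
Direct stake: 36% = 36%.
Total: 48% + 36% = 84%.
Rounded: 84.00%.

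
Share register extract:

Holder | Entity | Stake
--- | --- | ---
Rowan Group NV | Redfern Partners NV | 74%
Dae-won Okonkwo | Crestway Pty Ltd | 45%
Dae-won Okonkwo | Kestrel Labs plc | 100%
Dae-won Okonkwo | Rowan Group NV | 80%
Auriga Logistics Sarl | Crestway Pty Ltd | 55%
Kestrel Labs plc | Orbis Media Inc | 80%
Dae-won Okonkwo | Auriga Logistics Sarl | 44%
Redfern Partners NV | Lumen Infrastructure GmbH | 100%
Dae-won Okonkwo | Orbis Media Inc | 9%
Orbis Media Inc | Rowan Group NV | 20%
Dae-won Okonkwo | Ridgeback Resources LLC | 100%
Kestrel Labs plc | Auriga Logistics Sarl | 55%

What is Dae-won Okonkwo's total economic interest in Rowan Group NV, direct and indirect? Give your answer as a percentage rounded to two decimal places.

97.80%

Dae-won reaches Rowan along 3 paths.
Via Kestrel → Orbis: 100% × 80% × 20% = 16%.
Via Orbis: 9% × 20% = 1.8%.
Direct stake: 80% = 80%.
Total: 16% + 1.8% + 80% = 97.8%.
Rounded: 97.80%.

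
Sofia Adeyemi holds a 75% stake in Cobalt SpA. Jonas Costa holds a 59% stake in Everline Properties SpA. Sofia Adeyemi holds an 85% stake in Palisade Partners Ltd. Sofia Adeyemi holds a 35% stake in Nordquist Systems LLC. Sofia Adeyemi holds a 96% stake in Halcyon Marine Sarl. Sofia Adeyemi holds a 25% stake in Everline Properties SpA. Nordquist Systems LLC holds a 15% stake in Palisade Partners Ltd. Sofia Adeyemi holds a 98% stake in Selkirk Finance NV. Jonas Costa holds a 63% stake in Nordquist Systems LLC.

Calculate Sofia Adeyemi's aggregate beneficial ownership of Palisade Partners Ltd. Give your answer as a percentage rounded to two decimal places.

90.25%

Sofia reaches Palisade along 2 paths.
Via Nordquist: 35% × 15% = 5.25%.
Direct stake: 85% = 85%.
Total: 5.25% + 85% = 90.25%.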